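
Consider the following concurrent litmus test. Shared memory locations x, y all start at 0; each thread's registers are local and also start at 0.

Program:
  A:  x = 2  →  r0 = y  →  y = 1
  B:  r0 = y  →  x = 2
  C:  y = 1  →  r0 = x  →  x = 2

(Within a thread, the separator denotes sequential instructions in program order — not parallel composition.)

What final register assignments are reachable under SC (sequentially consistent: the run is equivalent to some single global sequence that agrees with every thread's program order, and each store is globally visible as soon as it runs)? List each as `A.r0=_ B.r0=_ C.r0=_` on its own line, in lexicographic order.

A.r0=0 B.r0=0 C.r0=2
A.r0=0 B.r0=1 C.r0=2
A.r0=1 B.r0=0 C.r0=0
A.r0=1 B.r0=0 C.r0=2
A.r0=1 B.r0=1 C.r0=0
A.r0=1 B.r0=1 C.r0=2

outcome vector order: (A.r0,B.r0,C.r0)
|SC outcomes| = 6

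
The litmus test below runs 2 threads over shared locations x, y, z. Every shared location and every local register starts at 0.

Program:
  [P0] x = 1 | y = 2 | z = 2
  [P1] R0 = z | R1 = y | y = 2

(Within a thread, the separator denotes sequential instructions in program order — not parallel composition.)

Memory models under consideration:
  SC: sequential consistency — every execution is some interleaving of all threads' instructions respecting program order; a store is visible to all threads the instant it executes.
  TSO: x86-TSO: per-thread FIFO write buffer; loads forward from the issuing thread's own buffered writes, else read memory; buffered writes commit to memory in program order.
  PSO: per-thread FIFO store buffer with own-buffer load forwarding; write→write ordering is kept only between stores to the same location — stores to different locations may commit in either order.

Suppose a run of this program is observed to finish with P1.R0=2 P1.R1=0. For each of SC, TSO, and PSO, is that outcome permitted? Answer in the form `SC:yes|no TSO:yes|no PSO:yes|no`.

SC:no TSO:no PSO:yes

outcome vector order: (P1.R0,P1.R1)
under SC → (0,0), (0,2), (2,2)
under TSO → (0,0), (0,2), (2,2)
under PSO → (0,0), (0,2), (2,0), (2,2)
target (2,0) ∈ {PSO}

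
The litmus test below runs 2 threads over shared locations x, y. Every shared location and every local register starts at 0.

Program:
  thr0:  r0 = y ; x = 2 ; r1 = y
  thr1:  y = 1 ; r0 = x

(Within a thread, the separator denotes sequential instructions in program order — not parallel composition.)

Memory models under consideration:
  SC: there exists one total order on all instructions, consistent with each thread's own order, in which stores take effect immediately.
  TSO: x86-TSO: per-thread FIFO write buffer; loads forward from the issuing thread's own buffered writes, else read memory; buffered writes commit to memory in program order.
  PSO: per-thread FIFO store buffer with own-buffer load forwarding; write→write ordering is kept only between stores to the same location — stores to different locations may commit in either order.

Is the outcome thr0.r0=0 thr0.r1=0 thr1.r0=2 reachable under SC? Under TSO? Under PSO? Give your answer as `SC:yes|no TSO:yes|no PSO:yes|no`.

SC:yes TSO:yes PSO:yes

outcome vector order: (thr0.r0,thr0.r1,thr1.r0)
under SC → (0,0,2); (0,1,0); (0,1,2); (1,1,0); (1,1,2)
under TSO → (0,0,0); (0,0,2); (0,1,0); (0,1,2); (1,1,0); (1,1,2)
under PSO → (0,0,0); (0,0,2); (0,1,0); (0,1,2); (1,1,0); (1,1,2)
target (0,0,2) ∈ {SC,TSO,PSO}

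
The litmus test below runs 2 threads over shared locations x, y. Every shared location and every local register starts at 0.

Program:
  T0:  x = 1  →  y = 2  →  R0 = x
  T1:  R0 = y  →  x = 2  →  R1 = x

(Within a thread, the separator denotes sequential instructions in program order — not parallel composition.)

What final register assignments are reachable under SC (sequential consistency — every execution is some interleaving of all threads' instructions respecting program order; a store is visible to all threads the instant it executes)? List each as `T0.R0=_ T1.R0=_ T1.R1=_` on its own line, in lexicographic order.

outcome vector order: (T0.R0,T1.R0,T1.R1)
|SC outcomes| = 5

T0.R0=1 T1.R0=0 T1.R1=1
T0.R0=1 T1.R0=0 T1.R1=2
T0.R0=1 T1.R0=2 T1.R1=2
T0.R0=2 T1.R0=0 T1.R1=2
T0.R0=2 T1.R0=2 T1.R1=2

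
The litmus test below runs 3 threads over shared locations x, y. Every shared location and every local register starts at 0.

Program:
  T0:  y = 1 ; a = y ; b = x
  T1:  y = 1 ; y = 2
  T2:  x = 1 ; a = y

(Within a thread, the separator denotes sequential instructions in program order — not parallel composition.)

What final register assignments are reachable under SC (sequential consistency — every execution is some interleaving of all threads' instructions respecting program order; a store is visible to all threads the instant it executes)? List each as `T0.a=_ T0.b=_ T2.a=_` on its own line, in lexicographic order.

T0.a=1 T0.b=0 T2.a=1
T0.a=1 T0.b=0 T2.a=2
T0.a=1 T0.b=1 T2.a=0
T0.a=1 T0.b=1 T2.a=1
T0.a=1 T0.b=1 T2.a=2
T0.a=2 T0.b=0 T2.a=2
T0.a=2 T0.b=1 T2.a=0
T0.a=2 T0.b=1 T2.a=1
T0.a=2 T0.b=1 T2.a=2

outcome vector order: (T0.a,T0.b,T2.a)
|SC outcomes| = 9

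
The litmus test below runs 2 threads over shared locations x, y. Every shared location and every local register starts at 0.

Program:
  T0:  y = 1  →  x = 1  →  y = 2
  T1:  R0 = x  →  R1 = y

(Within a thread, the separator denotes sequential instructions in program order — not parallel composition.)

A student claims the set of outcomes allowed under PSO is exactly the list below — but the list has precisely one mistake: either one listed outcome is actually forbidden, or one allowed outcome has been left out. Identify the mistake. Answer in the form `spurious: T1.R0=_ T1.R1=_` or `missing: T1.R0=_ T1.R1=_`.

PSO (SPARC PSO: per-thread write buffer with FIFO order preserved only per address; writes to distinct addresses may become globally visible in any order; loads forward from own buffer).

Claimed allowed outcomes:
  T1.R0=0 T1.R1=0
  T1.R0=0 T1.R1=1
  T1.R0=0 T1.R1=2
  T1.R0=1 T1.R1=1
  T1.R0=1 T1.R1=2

missing: T1.R0=1 T1.R1=0

outcome vector order: (T1.R0,T1.R1)
PSO: 6 outcomes — {(0,0), (0,1), (0,2), (1,0), (1,1), (1,2)}
PSO∖claimed = {(1,0)}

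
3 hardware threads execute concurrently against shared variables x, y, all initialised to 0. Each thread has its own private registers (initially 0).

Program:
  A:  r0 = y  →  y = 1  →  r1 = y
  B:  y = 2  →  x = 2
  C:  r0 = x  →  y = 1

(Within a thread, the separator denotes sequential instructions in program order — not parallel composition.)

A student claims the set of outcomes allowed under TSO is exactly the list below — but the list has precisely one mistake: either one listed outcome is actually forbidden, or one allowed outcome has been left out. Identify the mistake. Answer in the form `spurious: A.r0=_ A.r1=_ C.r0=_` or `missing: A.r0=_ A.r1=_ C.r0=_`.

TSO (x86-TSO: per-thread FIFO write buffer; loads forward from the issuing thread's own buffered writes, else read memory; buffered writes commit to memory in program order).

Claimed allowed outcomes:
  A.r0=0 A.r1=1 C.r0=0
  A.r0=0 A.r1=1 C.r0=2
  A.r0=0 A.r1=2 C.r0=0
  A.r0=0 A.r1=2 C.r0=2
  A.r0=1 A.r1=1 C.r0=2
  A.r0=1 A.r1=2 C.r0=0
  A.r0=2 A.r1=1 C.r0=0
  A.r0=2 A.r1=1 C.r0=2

outcome vector order: (A.r0,A.r1,C.r0)
TSO (9): 0/1/0; 0/1/2; 0/2/0; 0/2/2; 1/1/0; 1/1/2; 1/2/0; 2/1/0; 2/1/2
TSO∖claimed = {1/1/0}

missing: A.r0=1 A.r1=1 C.r0=0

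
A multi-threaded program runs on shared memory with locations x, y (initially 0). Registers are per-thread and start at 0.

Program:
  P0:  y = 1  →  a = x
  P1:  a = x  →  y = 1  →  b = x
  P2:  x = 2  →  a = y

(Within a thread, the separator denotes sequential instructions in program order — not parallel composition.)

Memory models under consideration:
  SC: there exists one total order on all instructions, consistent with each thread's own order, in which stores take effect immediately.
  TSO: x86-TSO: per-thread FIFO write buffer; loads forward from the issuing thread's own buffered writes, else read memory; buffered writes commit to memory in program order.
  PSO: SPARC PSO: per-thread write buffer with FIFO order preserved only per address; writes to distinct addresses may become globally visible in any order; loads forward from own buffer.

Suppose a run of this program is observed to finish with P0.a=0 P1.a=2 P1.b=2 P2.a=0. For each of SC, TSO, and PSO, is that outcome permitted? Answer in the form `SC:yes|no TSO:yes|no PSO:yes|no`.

outcome vector order: (P0.a,P1.a,P1.b,P2.a)
under SC → 0/0/0/1 0/0/2/1 0/2/2/1 2/0/0/1 2/0/2/0 2/0/2/1 2/2/2/0 2/2/2/1
under TSO → 0/0/0/0 0/0/0/1 0/0/2/0 0/0/2/1 0/2/2/0 0/2/2/1 2/0/0/0 2/0/0/1 2/0/2/0 2/0/2/1 2/2/2/0 2/2/2/1
under PSO → 0/0/0/0 0/0/0/1 0/0/2/0 0/0/2/1 0/2/2/0 0/2/2/1 2/0/0/0 2/0/0/1 2/0/2/0 2/0/2/1 2/2/2/0 2/2/2/1
target 0/2/2/0 ∈ {TSO,PSO}

SC:no TSO:yes PSO:yes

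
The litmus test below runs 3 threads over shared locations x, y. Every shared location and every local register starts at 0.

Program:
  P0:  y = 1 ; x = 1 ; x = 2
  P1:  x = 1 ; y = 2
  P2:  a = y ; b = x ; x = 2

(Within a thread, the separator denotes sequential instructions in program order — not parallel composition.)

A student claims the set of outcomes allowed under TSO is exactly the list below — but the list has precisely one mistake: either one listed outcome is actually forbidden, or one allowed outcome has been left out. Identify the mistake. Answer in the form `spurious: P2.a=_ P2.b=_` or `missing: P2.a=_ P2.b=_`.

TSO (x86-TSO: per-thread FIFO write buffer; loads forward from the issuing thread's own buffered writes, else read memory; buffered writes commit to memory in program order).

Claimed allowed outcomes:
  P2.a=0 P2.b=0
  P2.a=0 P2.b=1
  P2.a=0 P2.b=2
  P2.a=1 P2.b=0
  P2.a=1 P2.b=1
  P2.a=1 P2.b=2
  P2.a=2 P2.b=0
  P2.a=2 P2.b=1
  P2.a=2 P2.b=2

outcome vector order: (P2.a,P2.b)
[TSO] allowed = {(0,0); (0,1); (0,2); (1,0); (1,1); (1,2); (2,1); (2,2)}
claimed∖TSO = {(2,0)}

spurious: P2.a=2 P2.b=0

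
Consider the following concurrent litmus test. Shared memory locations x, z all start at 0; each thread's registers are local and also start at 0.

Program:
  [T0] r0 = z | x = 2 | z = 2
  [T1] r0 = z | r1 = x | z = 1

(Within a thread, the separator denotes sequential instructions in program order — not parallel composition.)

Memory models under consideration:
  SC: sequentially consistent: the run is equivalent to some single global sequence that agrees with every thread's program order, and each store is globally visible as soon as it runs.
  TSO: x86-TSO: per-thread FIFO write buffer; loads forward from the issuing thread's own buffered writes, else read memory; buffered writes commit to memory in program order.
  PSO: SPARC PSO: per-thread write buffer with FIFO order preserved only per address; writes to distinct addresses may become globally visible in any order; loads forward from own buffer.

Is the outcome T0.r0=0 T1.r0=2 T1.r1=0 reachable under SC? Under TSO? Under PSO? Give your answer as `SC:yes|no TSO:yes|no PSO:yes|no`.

outcome vector order: (T0.r0,T1.r0,T1.r1)
under SC → 000 002 022 100
under TSO → 000 002 022 100
under PSO → 000 002 020 022 100
target 020 ∈ {PSO}

SC:no TSO:no PSO:yes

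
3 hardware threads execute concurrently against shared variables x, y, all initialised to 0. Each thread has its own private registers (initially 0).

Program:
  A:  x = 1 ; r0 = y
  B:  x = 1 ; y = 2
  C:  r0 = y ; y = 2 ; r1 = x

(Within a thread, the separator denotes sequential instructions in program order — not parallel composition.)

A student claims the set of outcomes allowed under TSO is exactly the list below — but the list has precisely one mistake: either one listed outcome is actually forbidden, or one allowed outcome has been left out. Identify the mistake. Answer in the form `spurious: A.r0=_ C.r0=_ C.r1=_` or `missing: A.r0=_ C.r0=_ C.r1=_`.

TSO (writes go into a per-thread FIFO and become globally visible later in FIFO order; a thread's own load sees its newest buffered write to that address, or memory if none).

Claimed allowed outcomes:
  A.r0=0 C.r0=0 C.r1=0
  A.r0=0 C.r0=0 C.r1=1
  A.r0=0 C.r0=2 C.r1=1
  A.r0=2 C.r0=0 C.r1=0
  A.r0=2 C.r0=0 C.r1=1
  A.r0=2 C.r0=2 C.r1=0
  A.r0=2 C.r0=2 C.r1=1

outcome vector order: (A.r0,C.r0,C.r1)
TSO: 6 outcomes — {<0 0 0> <0 0 1> <0 2 1> <2 0 0> <2 0 1> <2 2 1>}
claimed∖TSO = {<2 2 0>}

spurious: A.r0=2 C.r0=2 C.r1=0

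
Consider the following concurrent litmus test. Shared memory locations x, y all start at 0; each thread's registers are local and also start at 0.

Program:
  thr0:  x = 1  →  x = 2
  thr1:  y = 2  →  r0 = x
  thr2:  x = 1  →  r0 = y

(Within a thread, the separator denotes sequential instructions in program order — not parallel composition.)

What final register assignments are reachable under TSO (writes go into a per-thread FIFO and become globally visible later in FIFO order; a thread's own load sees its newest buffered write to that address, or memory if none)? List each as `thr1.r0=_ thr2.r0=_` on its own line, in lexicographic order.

thr1.r0=0 thr2.r0=0
thr1.r0=0 thr2.r0=2
thr1.r0=1 thr2.r0=0
thr1.r0=1 thr2.r0=2
thr1.r0=2 thr2.r0=0
thr1.r0=2 thr2.r0=2

outcome vector order: (thr1.r0,thr2.r0)
|TSO outcomes| = 6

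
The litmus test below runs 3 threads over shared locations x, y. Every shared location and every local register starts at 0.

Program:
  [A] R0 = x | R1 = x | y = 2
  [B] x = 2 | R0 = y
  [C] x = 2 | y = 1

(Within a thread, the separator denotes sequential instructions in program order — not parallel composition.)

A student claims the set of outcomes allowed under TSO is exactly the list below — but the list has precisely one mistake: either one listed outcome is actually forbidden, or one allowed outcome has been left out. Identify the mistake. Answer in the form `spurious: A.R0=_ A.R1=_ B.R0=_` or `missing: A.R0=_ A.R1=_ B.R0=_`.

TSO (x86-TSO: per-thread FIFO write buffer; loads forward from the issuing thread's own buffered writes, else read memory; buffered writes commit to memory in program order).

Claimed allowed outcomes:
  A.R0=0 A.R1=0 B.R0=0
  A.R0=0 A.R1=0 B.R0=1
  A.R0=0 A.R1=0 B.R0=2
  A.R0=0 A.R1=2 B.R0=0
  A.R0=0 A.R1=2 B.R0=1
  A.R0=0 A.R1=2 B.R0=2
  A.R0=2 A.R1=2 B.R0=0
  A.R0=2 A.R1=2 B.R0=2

outcome vector order: (A.R0,A.R1,B.R0)
under TSO → <0 0 0> <0 0 1> <0 0 2> <0 2 0> <0 2 1> <0 2 2> <2 2 0> <2 2 1> <2 2 2>
TSO∖claimed = {<2 2 1>}

missing: A.R0=2 A.R1=2 B.R0=1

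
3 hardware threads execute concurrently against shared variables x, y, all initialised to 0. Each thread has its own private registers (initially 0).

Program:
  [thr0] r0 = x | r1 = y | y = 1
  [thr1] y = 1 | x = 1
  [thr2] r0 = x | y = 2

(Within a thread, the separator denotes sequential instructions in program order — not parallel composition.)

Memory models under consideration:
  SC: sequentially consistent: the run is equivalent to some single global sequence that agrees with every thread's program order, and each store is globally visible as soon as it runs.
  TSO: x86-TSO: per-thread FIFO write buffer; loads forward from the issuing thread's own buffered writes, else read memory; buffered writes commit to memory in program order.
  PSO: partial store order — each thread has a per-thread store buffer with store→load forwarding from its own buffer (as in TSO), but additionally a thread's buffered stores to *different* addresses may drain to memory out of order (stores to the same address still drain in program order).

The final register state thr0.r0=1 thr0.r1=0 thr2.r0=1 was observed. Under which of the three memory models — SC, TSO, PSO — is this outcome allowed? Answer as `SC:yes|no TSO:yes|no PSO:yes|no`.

SC:no TSO:no PSO:yes

outcome vector order: (thr0.r0,thr0.r1,thr2.r0)
[SC] allowed = {<0 0 0>, <0 0 1>, <0 1 0>, <0 1 1>, <0 2 0>, <0 2 1>, <1 1 0>, <1 1 1>, <1 2 0>, <1 2 1>}
[TSO] allowed = {<0 0 0>, <0 0 1>, <0 1 0>, <0 1 1>, <0 2 0>, <0 2 1>, <1 1 0>, <1 1 1>, <1 2 0>, <1 2 1>}
[PSO] allowed = {<0 0 0>, <0 0 1>, <0 1 0>, <0 1 1>, <0 2 0>, <0 2 1>, <1 0 0>, <1 0 1>, <1 1 0>, <1 1 1>, <1 2 0>, <1 2 1>}
target <1 0 1> ∈ {PSO}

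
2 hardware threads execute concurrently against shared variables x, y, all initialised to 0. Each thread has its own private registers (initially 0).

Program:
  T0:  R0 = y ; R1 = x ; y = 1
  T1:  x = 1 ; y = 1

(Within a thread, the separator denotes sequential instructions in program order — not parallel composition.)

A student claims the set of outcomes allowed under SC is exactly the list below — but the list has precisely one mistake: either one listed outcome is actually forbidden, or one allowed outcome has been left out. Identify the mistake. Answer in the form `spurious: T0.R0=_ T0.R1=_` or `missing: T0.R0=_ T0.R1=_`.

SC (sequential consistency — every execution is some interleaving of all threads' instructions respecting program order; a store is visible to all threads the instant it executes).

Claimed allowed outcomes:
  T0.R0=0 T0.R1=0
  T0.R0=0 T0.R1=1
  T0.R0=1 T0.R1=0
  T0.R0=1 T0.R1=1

outcome vector order: (T0.R0,T0.R1)
SC (3): (0,0); (0,1); (1,1)
claimed∖SC = {(1,0)}

spurious: T0.R0=1 T0.R1=0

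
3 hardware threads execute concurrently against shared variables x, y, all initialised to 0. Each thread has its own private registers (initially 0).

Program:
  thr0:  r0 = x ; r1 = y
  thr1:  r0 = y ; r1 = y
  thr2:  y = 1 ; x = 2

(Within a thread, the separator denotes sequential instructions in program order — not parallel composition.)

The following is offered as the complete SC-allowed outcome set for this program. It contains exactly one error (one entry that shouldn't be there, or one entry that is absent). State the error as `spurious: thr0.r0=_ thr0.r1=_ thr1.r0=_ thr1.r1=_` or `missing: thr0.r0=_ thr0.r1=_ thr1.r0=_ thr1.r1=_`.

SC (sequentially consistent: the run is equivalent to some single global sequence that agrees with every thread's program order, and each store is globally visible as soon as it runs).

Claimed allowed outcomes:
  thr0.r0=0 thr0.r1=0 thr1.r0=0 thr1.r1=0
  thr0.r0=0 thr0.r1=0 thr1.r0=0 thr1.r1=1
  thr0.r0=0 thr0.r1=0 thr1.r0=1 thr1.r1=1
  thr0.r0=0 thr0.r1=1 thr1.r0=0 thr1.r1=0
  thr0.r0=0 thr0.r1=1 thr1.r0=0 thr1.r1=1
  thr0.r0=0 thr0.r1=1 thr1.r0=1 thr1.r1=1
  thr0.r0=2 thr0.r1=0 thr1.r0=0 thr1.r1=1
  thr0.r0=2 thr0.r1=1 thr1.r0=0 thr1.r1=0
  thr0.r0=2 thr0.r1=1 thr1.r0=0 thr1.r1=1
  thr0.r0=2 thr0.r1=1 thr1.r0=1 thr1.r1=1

outcome vector order: (thr0.r0,thr0.r1,thr1.r0,thr1.r1)
SC (9): 0/0/0/0; 0/0/0/1; 0/0/1/1; 0/1/0/0; 0/1/0/1; 0/1/1/1; 2/1/0/0; 2/1/0/1; 2/1/1/1
claimed∖SC = {2/0/0/1}

spurious: thr0.r0=2 thr0.r1=0 thr1.r0=0 thr1.r1=1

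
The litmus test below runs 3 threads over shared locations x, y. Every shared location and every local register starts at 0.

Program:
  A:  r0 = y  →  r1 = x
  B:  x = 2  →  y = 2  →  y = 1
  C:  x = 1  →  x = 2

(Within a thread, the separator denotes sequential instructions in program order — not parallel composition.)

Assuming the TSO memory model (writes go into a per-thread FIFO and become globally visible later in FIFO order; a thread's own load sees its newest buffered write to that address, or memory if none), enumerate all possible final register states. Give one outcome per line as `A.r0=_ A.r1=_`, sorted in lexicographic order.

A.r0=0 A.r1=0
A.r0=0 A.r1=1
A.r0=0 A.r1=2
A.r0=1 A.r1=1
A.r0=1 A.r1=2
A.r0=2 A.r1=1
A.r0=2 A.r1=2

outcome vector order: (A.r0,A.r1)
|TSO outcomes| = 7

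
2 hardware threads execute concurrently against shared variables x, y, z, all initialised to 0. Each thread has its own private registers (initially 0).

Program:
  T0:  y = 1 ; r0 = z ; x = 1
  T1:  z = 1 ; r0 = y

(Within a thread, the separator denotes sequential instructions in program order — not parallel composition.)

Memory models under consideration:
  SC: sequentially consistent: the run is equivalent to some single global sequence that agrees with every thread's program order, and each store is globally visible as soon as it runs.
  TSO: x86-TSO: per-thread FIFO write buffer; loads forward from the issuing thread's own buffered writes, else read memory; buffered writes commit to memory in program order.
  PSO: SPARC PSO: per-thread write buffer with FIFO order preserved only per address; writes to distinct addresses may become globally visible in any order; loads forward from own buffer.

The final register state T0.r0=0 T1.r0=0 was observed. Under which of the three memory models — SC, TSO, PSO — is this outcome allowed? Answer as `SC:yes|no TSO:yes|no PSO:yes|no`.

outcome vector order: (T0.r0,T1.r0)
under SC → (0,1); (1,0); (1,1)
under TSO → (0,0); (0,1); (1,0); (1,1)
under PSO → (0,0); (0,1); (1,0); (1,1)
target (0,0) ∈ {TSO,PSO}

SC:no TSO:yes PSO:yes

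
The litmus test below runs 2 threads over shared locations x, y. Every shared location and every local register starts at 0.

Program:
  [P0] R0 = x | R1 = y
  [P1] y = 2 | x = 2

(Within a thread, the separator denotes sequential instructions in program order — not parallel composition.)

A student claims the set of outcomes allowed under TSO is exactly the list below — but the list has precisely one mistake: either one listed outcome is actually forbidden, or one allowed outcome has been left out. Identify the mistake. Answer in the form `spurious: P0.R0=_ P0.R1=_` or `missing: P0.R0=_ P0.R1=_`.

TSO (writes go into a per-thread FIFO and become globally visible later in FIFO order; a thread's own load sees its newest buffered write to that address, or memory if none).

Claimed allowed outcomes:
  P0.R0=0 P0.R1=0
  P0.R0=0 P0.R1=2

missing: P0.R0=2 P0.R1=2

outcome vector order: (P0.R0,P0.R1)
TSO: 3 outcomes — {(0,0) (0,2) (2,2)}
TSO∖claimed = {(2,2)}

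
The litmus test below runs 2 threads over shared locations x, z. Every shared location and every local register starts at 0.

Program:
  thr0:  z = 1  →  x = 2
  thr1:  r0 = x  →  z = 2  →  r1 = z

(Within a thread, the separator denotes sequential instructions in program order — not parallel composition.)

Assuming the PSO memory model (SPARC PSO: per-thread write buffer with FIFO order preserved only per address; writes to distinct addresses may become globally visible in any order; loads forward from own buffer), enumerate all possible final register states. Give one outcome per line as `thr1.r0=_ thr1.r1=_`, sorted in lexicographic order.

outcome vector order: (thr1.r0,thr1.r1)
|PSO outcomes| = 4

thr1.r0=0 thr1.r1=1
thr1.r0=0 thr1.r1=2
thr1.r0=2 thr1.r1=1
thr1.r0=2 thr1.r1=2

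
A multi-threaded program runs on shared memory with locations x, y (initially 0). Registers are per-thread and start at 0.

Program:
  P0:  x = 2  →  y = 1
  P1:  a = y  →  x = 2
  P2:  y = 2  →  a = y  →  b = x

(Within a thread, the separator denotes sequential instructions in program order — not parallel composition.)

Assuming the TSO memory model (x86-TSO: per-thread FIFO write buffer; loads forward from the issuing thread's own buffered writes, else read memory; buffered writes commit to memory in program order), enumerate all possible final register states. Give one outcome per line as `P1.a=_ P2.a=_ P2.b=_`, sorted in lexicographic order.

outcome vector order: (P1.a,P2.a,P2.b)
|TSO outcomes| = 9

P1.a=0 P2.a=1 P2.b=2
P1.a=0 P2.a=2 P2.b=0
P1.a=0 P2.a=2 P2.b=2
P1.a=1 P2.a=1 P2.b=2
P1.a=1 P2.a=2 P2.b=0
P1.a=1 P2.a=2 P2.b=2
P1.a=2 P2.a=1 P2.b=2
P1.a=2 P2.a=2 P2.b=0
P1.a=2 P2.a=2 P2.b=2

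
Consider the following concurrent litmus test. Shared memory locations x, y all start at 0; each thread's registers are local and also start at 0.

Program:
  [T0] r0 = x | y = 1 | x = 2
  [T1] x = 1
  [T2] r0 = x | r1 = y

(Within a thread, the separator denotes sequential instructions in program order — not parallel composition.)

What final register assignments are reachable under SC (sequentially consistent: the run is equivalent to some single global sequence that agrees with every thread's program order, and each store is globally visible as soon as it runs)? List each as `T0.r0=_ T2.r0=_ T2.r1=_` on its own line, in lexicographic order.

T0.r0=0 T2.r0=0 T2.r1=0
T0.r0=0 T2.r0=0 T2.r1=1
T0.r0=0 T2.r0=1 T2.r1=0
T0.r0=0 T2.r0=1 T2.r1=1
T0.r0=0 T2.r0=2 T2.r1=1
T0.r0=1 T2.r0=0 T2.r1=0
T0.r0=1 T2.r0=0 T2.r1=1
T0.r0=1 T2.r0=1 T2.r1=0
T0.r0=1 T2.r0=1 T2.r1=1
T0.r0=1 T2.r0=2 T2.r1=1

outcome vector order: (T0.r0,T2.r0,T2.r1)
|SC outcomes| = 10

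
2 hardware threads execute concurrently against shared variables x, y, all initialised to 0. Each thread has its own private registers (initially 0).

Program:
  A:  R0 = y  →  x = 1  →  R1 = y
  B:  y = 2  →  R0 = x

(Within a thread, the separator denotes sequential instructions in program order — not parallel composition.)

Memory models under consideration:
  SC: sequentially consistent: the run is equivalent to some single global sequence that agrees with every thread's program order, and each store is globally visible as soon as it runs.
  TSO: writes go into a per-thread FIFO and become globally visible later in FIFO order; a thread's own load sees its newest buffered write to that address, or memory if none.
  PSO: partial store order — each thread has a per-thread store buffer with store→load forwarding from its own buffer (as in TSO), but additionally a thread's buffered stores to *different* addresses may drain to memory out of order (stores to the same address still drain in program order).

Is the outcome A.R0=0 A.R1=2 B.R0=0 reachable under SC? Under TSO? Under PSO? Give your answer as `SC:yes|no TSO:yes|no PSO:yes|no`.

outcome vector order: (A.R0,A.R1,B.R0)
SC (5): (0,0,1), (0,2,0), (0,2,1), (2,2,0), (2,2,1)
TSO (6): (0,0,0), (0,0,1), (0,2,0), (0,2,1), (2,2,0), (2,2,1)
PSO (6): (0,0,0), (0,0,1), (0,2,0), (0,2,1), (2,2,0), (2,2,1)
target (0,2,0) ∈ {SC,TSO,PSO}

SC:yes TSO:yes PSO:yes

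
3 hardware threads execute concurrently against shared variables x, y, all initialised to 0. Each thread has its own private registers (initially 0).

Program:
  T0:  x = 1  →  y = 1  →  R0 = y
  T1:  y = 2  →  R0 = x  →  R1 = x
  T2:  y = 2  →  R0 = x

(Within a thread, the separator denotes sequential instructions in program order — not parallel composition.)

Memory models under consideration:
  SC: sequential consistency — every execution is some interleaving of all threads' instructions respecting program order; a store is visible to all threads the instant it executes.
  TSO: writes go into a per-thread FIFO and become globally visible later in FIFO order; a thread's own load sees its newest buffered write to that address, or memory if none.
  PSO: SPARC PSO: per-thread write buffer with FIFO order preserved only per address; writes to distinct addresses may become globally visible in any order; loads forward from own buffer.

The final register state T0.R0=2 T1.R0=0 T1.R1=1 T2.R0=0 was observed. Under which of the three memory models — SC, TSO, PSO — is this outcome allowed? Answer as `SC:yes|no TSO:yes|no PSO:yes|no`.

outcome vector order: (T0.R0,T1.R0,T1.R1,T2.R0)
[SC] allowed = {(1,0,0,0), (1,0,0,1), (1,0,1,0), (1,0,1,1), (1,1,1,0), (1,1,1,1), (2,0,0,1), (2,0,1,1), (2,1,1,0), (2,1,1,1)}
[TSO] allowed = {(1,0,0,0), (1,0,0,1), (1,0,1,0), (1,0,1,1), (1,1,1,0), (1,1,1,1), (2,0,0,0), (2,0,0,1), (2,0,1,0), (2,0,1,1), (2,1,1,0), (2,1,1,1)}
[PSO] allowed = {(1,0,0,0), (1,0,0,1), (1,0,1,0), (1,0,1,1), (1,1,1,0), (1,1,1,1), (2,0,0,0), (2,0,0,1), (2,0,1,0), (2,0,1,1), (2,1,1,0), (2,1,1,1)}
target (2,0,1,0) ∈ {TSO,PSO}

SC:no TSO:yes PSO:yes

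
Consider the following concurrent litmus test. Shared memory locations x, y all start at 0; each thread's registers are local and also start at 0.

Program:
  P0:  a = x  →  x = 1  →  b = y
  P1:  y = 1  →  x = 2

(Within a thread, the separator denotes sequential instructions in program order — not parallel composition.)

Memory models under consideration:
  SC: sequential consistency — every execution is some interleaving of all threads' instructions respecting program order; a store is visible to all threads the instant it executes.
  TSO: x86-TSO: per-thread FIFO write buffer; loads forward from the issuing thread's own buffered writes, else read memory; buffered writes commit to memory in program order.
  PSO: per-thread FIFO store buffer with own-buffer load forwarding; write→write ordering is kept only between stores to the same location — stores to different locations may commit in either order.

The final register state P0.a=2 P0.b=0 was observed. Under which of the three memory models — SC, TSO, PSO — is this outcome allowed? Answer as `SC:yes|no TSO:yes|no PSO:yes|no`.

outcome vector order: (P0.a,P0.b)
SC: 3 outcomes — {(0,0); (0,1); (2,1)}
TSO: 3 outcomes — {(0,0); (0,1); (2,1)}
PSO: 4 outcomes — {(0,0); (0,1); (2,0); (2,1)}
target (2,0) ∈ {PSO}

SC:no TSO:no PSO:yes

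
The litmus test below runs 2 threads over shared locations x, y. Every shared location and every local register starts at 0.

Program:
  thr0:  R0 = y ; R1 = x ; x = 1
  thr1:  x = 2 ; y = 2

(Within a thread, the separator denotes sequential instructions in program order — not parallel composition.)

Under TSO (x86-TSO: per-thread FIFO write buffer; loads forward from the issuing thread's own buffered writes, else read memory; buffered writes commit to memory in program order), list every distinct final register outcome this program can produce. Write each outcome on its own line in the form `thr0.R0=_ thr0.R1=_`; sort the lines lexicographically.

thr0.R0=0 thr0.R1=0
thr0.R0=0 thr0.R1=2
thr0.R0=2 thr0.R1=2

outcome vector order: (thr0.R0,thr0.R1)
|TSO outcomes| = 3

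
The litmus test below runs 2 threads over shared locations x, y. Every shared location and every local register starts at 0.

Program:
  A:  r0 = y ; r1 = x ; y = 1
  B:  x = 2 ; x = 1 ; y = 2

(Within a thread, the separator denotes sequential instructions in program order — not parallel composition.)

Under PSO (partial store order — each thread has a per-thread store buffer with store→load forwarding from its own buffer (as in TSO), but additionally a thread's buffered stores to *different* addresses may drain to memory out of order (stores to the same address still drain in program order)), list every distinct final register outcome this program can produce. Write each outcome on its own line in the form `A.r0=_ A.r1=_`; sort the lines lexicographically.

A.r0=0 A.r1=0
A.r0=0 A.r1=1
A.r0=0 A.r1=2
A.r0=2 A.r1=0
A.r0=2 A.r1=1
A.r0=2 A.r1=2

outcome vector order: (A.r0,A.r1)
|PSO outcomes| = 6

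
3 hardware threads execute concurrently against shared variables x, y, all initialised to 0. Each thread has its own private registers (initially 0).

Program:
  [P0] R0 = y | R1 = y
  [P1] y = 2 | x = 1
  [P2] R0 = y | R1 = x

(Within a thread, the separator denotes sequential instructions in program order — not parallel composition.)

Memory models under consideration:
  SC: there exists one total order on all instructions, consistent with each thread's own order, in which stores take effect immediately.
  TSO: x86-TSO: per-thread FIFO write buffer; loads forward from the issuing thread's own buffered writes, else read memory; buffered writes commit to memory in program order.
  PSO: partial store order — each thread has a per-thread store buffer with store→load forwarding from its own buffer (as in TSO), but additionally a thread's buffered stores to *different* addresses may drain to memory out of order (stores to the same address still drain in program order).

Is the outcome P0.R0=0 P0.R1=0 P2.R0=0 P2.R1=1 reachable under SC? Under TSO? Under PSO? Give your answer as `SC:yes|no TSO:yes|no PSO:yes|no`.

SC:yes TSO:yes PSO:yes

outcome vector order: (P0.R0,P0.R1,P2.R0,P2.R1)
under SC → 0000 0001 0020 0021 0200 0201 0220 0221 2200 2201 2220 2221
under TSO → 0000 0001 0020 0021 0200 0201 0220 0221 2200 2201 2220 2221
under PSO → 0000 0001 0020 0021 0200 0201 0220 0221 2200 2201 2220 2221
target 0001 ∈ {SC,TSO,PSO}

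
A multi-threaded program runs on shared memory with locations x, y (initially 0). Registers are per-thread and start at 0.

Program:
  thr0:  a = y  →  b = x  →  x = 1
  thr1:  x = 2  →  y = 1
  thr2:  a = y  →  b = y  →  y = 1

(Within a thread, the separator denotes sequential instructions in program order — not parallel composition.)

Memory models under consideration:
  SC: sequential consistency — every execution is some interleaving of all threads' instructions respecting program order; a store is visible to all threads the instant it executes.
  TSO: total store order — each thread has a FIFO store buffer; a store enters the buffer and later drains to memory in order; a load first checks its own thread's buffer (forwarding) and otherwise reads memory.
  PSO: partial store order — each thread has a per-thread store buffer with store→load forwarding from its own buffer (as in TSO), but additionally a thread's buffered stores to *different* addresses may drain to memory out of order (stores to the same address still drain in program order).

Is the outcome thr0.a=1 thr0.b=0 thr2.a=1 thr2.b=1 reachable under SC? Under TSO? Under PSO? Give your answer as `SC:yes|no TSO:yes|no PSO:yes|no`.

outcome vector order: (thr0.a,thr0.b,thr2.a,thr2.b)
under SC → <0 0 0 0> <0 0 0 1> <0 0 1 1> <0 2 0 0> <0 2 0 1> <0 2 1 1> <1 0 0 0> <1 2 0 0> <1 2 0 1> <1 2 1 1>
under TSO → <0 0 0 0> <0 0 0 1> <0 0 1 1> <0 2 0 0> <0 2 0 1> <0 2 1 1> <1 0 0 0> <1 2 0 0> <1 2 0 1> <1 2 1 1>
under PSO → <0 0 0 0> <0 0 0 1> <0 0 1 1> <0 2 0 0> <0 2 0 1> <0 2 1 1> <1 0 0 0> <1 0 0 1> <1 0 1 1> <1 2 0 0> <1 2 0 1> <1 2 1 1>
target <1 0 1 1> ∈ {PSO}

SC:no TSO:no PSO:yes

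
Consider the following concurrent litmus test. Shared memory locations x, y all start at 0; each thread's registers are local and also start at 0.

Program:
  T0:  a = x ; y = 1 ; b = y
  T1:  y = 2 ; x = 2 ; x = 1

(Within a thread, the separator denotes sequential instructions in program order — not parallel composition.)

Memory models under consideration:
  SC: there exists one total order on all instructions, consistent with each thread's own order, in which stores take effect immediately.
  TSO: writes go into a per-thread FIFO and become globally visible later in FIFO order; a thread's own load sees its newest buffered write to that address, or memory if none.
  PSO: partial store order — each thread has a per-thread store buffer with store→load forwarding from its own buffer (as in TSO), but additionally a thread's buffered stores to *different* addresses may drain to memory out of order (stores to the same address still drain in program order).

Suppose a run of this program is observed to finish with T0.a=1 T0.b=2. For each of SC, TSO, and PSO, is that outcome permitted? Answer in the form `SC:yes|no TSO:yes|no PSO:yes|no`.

SC:no TSO:no PSO:yes

outcome vector order: (T0.a,T0.b)
under SC → <0 1> <0 2> <1 1> <2 1>
under TSO → <0 1> <0 2> <1 1> <2 1>
under PSO → <0 1> <0 2> <1 1> <1 2> <2 1> <2 2>
target <1 2> ∈ {PSO}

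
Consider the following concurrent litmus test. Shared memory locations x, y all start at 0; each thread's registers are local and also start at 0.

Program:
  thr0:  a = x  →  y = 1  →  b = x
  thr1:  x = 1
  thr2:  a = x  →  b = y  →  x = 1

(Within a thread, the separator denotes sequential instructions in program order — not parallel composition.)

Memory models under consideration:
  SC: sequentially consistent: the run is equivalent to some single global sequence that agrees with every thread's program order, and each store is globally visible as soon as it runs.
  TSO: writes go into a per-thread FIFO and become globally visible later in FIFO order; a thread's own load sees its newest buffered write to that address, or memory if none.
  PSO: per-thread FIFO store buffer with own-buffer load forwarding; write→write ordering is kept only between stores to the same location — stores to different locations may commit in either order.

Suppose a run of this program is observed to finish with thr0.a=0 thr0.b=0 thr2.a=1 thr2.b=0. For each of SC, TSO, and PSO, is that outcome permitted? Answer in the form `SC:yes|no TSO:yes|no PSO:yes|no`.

SC:no TSO:yes PSO:yes

outcome vector order: (thr0.a,thr0.b,thr2.a,thr2.b)
under SC → 0000 0001 0011 0100 0101 0110 0111 1100 1101 1110 1111
under TSO → 0000 0001 0010 0011 0100 0101 0110 0111 1100 1101 1110 1111
under PSO → 0000 0001 0010 0011 0100 0101 0110 0111 1100 1101 1110 1111
target 0010 ∈ {TSO,PSO}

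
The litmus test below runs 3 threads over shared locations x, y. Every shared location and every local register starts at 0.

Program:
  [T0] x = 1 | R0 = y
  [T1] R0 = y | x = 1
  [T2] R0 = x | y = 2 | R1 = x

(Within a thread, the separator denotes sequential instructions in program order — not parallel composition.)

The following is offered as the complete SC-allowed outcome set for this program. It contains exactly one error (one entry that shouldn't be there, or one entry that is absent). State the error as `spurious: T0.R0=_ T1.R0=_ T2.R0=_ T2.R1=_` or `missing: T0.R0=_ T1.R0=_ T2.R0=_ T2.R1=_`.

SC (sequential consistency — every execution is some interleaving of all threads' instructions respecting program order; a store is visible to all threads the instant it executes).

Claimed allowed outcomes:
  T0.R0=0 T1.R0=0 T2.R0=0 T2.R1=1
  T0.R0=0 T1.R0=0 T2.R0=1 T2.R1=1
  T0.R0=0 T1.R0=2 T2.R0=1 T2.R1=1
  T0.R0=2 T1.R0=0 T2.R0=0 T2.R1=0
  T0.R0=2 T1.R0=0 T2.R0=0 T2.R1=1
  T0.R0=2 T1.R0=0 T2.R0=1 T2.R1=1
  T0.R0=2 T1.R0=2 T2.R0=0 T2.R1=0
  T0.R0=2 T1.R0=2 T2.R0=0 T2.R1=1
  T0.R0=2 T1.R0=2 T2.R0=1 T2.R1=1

outcome vector order: (T0.R0,T1.R0,T2.R0,T2.R1)
[SC] allowed = {(0,0,0,1), (0,0,1,1), (0,2,0,1), (0,2,1,1), (2,0,0,0), (2,0,0,1), (2,0,1,1), (2,2,0,0), (2,2,0,1), (2,2,1,1)}
SC∖claimed = {(0,2,0,1)}

missing: T0.R0=0 T1.R0=2 T2.R0=0 T2.R1=1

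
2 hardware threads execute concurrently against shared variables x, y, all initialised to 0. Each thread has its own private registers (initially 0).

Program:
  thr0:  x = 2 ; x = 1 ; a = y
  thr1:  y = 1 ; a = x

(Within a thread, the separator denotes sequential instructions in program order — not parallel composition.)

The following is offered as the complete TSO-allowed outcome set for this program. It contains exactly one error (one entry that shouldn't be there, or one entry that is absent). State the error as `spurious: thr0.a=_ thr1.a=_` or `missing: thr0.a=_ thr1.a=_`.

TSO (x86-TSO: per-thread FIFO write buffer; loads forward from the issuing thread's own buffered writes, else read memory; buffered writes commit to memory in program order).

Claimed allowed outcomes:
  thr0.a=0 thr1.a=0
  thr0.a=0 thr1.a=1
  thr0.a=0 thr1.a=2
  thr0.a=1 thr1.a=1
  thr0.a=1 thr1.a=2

outcome vector order: (thr0.a,thr1.a)
under TSO → 0/0, 0/1, 0/2, 1/0, 1/1, 1/2
TSO∖claimed = {1/0}

missing: thr0.a=1 thr1.a=0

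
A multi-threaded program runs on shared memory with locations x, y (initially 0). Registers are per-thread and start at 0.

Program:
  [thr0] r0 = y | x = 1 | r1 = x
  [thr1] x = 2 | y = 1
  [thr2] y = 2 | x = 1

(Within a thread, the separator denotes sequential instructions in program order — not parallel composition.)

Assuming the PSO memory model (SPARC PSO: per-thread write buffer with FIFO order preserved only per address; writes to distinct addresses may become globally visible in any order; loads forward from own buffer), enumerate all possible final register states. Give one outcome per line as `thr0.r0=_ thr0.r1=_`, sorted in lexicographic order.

outcome vector order: (thr0.r0,thr0.r1)
|PSO outcomes| = 6

thr0.r0=0 thr0.r1=1
thr0.r0=0 thr0.r1=2
thr0.r0=1 thr0.r1=1
thr0.r0=1 thr0.r1=2
thr0.r0=2 thr0.r1=1
thr0.r0=2 thr0.r1=2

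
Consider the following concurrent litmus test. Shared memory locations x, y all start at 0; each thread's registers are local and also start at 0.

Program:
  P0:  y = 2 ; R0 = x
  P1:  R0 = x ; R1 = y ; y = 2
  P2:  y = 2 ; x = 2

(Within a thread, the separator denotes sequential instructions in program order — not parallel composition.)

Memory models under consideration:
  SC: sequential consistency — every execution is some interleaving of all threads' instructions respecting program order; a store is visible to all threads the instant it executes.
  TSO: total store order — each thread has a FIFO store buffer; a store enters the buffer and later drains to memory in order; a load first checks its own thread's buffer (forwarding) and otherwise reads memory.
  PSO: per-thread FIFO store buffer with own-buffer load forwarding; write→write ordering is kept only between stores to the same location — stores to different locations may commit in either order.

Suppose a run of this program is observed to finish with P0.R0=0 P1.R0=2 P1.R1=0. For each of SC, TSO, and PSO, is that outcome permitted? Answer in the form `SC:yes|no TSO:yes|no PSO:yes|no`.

SC:no TSO:no PSO:yes

outcome vector order: (P0.R0,P1.R0,P1.R1)
SC: 6 outcomes — {<0 0 0>; <0 0 2>; <0 2 2>; <2 0 0>; <2 0 2>; <2 2 2>}
TSO: 6 outcomes — {<0 0 0>; <0 0 2>; <0 2 2>; <2 0 0>; <2 0 2>; <2 2 2>}
PSO: 8 outcomes — {<0 0 0>; <0 0 2>; <0 2 0>; <0 2 2>; <2 0 0>; <2 0 2>; <2 2 0>; <2 2 2>}
target <0 2 0> ∈ {PSO}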